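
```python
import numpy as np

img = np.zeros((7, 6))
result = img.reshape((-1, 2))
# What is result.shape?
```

(21, 2)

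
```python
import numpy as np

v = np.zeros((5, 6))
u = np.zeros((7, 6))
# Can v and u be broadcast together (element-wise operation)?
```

No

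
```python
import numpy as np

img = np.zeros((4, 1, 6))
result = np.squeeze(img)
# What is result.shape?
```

(4, 6)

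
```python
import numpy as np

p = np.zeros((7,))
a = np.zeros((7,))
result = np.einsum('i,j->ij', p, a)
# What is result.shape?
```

(7, 7)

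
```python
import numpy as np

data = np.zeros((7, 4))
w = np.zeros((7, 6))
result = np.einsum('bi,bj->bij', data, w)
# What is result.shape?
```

(7, 4, 6)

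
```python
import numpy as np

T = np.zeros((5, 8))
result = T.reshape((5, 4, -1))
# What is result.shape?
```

(5, 4, 2)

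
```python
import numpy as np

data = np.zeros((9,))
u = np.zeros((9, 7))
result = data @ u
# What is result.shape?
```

(7,)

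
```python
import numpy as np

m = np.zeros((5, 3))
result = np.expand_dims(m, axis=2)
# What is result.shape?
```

(5, 3, 1)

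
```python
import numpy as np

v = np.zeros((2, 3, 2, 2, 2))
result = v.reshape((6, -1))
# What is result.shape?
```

(6, 8)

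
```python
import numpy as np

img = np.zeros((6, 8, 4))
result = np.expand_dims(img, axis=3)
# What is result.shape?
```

(6, 8, 4, 1)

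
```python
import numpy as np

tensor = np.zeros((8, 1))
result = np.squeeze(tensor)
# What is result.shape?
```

(8,)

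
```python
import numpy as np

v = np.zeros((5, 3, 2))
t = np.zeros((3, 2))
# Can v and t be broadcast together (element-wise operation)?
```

Yes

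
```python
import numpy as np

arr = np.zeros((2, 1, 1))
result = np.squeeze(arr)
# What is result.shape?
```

(2,)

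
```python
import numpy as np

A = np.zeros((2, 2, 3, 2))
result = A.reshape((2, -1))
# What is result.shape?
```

(2, 12)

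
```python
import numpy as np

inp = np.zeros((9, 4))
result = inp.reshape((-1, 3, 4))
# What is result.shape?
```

(3, 3, 4)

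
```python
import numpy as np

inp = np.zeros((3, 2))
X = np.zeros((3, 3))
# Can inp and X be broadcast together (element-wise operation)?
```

No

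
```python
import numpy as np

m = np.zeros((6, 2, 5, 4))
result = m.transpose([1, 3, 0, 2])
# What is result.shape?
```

(2, 4, 6, 5)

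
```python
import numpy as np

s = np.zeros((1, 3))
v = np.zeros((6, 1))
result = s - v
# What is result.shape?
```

(6, 3)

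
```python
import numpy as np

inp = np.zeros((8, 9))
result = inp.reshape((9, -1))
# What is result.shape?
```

(9, 8)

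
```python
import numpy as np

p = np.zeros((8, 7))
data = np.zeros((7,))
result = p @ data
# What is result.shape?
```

(8,)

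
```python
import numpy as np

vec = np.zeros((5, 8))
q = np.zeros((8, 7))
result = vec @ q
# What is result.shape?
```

(5, 7)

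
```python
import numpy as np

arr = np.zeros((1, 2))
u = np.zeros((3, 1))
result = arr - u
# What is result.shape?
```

(3, 2)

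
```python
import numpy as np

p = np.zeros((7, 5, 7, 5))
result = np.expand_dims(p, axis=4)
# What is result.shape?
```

(7, 5, 7, 5, 1)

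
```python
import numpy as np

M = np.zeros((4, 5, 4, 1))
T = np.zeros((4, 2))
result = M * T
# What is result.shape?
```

(4, 5, 4, 2)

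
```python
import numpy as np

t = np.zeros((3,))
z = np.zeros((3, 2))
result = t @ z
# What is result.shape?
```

(2,)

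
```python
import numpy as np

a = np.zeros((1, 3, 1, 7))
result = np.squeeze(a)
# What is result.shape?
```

(3, 7)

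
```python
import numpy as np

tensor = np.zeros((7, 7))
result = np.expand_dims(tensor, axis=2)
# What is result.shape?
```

(7, 7, 1)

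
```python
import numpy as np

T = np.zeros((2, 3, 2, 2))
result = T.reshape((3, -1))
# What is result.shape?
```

(3, 8)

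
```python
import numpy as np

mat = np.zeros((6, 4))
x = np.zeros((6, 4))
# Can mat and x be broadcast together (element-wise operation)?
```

Yes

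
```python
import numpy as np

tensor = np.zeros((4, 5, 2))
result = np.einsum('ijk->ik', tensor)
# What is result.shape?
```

(4, 2)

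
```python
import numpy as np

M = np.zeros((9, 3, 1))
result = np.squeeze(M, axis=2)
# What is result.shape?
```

(9, 3)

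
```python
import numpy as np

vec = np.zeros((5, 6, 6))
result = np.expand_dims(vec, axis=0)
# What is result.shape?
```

(1, 5, 6, 6)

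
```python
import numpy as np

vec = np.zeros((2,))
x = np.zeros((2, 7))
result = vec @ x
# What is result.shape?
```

(7,)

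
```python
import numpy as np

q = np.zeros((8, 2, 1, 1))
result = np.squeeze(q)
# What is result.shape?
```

(8, 2)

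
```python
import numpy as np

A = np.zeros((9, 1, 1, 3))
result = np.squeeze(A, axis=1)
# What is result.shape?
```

(9, 1, 3)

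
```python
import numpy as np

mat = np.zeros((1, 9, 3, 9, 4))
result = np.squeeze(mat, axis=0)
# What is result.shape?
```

(9, 3, 9, 4)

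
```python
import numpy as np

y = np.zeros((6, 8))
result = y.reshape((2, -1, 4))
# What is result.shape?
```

(2, 6, 4)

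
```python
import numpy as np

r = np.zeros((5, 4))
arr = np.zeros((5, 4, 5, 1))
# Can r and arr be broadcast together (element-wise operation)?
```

Yes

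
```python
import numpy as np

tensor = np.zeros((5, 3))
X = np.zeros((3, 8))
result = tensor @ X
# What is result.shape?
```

(5, 8)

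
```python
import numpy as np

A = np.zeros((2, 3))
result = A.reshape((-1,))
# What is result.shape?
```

(6,)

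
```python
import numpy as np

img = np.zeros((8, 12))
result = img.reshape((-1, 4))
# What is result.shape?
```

(24, 4)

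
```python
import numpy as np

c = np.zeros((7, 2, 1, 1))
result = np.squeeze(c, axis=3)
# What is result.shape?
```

(7, 2, 1)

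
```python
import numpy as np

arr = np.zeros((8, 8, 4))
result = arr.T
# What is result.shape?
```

(4, 8, 8)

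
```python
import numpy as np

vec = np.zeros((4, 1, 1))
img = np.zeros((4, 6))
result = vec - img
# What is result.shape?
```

(4, 4, 6)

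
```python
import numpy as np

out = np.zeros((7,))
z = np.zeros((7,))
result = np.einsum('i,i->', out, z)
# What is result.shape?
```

()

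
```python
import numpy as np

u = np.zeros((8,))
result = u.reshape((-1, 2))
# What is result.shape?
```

(4, 2)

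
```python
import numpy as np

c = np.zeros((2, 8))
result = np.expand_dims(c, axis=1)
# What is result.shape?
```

(2, 1, 8)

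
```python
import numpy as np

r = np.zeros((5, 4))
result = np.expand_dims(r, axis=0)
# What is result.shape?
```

(1, 5, 4)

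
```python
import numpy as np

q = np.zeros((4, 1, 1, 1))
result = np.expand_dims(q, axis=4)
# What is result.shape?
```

(4, 1, 1, 1, 1)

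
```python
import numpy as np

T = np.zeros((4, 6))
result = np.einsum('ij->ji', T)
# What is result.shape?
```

(6, 4)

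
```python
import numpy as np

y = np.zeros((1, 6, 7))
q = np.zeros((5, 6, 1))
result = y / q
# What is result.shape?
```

(5, 6, 7)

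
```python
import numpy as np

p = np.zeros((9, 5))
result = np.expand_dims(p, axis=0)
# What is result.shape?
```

(1, 9, 5)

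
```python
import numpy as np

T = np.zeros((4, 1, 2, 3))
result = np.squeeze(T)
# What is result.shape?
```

(4, 2, 3)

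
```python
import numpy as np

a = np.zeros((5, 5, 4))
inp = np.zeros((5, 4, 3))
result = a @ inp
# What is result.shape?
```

(5, 5, 3)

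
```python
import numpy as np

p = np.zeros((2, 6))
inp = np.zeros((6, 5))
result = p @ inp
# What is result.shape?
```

(2, 5)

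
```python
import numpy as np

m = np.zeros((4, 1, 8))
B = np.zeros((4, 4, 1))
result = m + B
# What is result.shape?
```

(4, 4, 8)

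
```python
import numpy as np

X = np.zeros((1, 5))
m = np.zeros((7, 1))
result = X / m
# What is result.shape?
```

(7, 5)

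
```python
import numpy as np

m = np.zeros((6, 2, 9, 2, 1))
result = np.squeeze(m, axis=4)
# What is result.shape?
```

(6, 2, 9, 2)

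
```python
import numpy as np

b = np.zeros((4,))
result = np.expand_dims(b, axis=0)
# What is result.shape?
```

(1, 4)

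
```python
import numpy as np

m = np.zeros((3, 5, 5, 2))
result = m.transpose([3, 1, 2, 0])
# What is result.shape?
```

(2, 5, 5, 3)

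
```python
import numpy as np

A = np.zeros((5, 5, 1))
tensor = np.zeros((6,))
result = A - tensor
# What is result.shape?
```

(5, 5, 6)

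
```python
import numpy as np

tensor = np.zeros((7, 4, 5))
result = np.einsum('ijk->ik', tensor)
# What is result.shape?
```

(7, 5)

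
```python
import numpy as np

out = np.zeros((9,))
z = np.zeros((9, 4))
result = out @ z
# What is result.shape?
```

(4,)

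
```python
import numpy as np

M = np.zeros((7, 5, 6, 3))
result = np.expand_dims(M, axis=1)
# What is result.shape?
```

(7, 1, 5, 6, 3)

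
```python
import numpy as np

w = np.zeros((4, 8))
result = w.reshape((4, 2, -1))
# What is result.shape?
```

(4, 2, 4)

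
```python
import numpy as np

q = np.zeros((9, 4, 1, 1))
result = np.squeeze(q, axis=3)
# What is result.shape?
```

(9, 4, 1)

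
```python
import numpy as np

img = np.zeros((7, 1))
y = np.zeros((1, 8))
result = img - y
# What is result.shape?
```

(7, 8)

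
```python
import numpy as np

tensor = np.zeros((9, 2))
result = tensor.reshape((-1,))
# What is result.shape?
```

(18,)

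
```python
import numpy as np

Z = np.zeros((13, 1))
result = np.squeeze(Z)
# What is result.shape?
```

(13,)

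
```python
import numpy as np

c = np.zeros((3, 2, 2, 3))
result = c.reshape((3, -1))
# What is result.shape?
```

(3, 12)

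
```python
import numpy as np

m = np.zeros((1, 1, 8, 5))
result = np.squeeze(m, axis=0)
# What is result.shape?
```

(1, 8, 5)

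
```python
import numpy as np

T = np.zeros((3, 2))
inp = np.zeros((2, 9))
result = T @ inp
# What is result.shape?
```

(3, 9)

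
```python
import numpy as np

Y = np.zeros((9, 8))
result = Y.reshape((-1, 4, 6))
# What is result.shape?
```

(3, 4, 6)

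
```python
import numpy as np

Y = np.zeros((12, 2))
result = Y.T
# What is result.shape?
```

(2, 12)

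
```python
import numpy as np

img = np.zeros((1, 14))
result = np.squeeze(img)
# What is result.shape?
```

(14,)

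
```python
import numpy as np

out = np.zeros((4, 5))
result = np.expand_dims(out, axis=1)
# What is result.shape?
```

(4, 1, 5)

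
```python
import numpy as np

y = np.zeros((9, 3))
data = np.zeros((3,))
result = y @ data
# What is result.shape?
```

(9,)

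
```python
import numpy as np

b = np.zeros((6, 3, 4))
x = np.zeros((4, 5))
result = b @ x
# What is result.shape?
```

(6, 3, 5)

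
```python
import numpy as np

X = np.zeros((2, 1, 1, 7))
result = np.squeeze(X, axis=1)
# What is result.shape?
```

(2, 1, 7)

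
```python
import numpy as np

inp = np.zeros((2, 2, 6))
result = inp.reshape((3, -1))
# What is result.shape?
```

(3, 8)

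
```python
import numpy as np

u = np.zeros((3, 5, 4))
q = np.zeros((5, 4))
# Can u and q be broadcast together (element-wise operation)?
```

Yes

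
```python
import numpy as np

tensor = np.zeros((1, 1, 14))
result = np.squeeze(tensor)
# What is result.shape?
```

(14,)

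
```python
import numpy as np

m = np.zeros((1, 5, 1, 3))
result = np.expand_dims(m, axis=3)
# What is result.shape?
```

(1, 5, 1, 1, 3)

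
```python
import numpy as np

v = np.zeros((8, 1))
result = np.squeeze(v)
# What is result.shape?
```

(8,)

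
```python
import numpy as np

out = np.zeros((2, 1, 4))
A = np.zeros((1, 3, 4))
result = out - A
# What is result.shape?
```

(2, 3, 4)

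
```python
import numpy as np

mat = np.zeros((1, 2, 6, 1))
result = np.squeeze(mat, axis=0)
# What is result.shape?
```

(2, 6, 1)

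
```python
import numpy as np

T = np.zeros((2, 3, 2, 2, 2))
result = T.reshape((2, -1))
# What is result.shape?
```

(2, 24)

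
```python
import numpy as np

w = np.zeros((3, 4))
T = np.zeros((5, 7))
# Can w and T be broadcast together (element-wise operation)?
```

No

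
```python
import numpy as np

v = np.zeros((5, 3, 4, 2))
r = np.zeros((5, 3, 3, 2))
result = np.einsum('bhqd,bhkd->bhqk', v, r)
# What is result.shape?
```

(5, 3, 4, 3)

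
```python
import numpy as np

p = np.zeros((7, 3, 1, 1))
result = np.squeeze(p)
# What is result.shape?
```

(7, 3)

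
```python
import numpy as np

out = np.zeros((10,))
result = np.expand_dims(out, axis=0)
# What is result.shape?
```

(1, 10)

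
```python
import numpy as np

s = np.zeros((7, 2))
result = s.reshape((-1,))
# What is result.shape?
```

(14,)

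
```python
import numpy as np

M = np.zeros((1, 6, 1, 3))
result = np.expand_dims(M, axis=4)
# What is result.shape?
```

(1, 6, 1, 3, 1)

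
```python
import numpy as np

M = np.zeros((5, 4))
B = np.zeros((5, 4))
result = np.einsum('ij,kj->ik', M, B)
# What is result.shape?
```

(5, 5)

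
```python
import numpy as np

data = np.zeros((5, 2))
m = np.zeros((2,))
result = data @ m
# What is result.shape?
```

(5,)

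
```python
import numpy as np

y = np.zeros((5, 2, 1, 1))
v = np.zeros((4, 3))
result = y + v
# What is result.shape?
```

(5, 2, 4, 3)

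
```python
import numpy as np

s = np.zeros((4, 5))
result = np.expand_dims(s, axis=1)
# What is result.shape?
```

(4, 1, 5)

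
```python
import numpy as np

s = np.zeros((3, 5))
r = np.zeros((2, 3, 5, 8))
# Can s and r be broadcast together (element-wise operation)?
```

No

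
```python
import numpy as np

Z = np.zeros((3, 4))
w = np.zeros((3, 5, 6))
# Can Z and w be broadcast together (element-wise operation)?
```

No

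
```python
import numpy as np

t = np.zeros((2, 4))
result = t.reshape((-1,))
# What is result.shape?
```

(8,)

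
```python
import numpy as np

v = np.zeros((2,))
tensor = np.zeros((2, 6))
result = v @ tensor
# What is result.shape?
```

(6,)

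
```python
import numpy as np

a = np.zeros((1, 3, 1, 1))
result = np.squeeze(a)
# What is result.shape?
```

(3,)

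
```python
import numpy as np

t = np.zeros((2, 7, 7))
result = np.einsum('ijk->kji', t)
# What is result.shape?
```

(7, 7, 2)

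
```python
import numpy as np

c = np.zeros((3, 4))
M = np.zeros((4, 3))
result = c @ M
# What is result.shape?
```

(3, 3)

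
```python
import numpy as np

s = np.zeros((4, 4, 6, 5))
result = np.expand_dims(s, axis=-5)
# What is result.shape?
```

(1, 4, 4, 6, 5)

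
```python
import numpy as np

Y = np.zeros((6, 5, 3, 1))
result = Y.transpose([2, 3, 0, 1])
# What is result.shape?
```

(3, 1, 6, 5)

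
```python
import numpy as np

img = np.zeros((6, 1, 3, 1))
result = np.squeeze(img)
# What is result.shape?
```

(6, 3)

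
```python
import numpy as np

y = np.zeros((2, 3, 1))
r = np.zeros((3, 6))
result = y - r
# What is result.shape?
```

(2, 3, 6)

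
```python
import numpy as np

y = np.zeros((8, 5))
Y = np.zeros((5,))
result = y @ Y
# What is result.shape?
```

(8,)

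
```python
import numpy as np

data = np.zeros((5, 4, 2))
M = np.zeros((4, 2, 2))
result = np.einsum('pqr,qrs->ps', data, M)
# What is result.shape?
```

(5, 2)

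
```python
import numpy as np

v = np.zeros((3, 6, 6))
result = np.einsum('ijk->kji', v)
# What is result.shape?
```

(6, 6, 3)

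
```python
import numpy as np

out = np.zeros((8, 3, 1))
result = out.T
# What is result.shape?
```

(1, 3, 8)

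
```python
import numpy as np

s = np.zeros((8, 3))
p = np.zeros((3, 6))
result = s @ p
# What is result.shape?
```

(8, 6)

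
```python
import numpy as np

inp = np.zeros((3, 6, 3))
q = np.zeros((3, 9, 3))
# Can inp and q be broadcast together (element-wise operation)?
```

No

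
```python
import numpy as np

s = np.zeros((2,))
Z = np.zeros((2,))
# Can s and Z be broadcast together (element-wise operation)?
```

Yes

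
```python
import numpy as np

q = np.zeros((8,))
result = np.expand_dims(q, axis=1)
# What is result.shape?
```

(8, 1)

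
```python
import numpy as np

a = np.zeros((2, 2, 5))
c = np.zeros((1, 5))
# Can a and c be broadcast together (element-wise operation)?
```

Yes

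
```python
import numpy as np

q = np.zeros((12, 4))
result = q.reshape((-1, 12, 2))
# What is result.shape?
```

(2, 12, 2)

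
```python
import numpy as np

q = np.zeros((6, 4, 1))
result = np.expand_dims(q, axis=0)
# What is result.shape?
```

(1, 6, 4, 1)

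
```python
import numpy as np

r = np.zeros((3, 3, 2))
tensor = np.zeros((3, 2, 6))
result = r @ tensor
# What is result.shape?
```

(3, 3, 6)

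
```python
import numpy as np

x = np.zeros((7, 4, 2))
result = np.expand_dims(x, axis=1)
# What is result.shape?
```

(7, 1, 4, 2)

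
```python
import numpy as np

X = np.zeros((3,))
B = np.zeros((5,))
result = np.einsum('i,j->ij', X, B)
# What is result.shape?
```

(3, 5)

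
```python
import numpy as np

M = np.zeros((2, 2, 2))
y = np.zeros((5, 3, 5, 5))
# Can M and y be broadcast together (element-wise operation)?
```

No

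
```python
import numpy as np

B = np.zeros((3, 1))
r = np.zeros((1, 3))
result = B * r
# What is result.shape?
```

(3, 3)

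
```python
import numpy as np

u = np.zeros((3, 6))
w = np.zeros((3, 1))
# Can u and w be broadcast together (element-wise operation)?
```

Yes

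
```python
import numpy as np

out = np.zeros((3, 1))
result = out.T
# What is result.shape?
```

(1, 3)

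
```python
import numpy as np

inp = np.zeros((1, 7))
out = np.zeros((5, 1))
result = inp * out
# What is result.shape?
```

(5, 7)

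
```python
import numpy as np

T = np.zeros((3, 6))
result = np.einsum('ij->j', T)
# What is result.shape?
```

(6,)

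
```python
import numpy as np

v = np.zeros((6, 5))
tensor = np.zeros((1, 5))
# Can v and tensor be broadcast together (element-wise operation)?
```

Yes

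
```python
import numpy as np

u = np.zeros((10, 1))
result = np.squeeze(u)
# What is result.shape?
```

(10,)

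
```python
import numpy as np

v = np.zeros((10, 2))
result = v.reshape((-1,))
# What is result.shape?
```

(20,)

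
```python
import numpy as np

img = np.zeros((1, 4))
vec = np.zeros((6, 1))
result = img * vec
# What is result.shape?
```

(6, 4)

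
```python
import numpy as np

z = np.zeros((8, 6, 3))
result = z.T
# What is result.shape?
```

(3, 6, 8)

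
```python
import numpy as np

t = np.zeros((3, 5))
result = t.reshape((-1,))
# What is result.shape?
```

(15,)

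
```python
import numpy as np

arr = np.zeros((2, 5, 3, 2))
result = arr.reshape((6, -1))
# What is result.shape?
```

(6, 10)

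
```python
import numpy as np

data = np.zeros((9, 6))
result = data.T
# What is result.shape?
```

(6, 9)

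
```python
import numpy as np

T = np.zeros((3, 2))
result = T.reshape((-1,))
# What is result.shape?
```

(6,)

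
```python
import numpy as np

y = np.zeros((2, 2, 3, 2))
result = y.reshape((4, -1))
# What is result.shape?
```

(4, 6)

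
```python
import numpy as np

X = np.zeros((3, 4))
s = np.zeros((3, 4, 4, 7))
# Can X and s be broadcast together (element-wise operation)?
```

No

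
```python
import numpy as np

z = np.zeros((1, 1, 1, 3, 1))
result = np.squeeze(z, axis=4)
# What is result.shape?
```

(1, 1, 1, 3)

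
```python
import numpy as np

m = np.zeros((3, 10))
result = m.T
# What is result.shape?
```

(10, 3)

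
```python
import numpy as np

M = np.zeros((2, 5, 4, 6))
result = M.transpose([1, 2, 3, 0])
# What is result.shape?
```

(5, 4, 6, 2)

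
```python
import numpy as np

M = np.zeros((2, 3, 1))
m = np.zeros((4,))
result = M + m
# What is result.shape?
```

(2, 3, 4)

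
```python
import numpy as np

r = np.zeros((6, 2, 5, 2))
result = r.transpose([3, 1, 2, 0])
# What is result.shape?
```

(2, 2, 5, 6)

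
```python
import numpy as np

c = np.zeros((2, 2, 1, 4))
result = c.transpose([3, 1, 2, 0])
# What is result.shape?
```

(4, 2, 1, 2)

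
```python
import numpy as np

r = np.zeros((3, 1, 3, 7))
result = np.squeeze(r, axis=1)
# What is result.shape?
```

(3, 3, 7)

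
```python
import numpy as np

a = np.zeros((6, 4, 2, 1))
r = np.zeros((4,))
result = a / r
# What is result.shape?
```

(6, 4, 2, 4)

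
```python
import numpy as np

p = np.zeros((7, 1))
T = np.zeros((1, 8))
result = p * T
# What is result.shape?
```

(7, 8)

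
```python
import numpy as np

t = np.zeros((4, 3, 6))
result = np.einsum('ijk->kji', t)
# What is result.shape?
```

(6, 3, 4)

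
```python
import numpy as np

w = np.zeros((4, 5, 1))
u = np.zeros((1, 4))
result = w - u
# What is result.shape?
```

(4, 5, 4)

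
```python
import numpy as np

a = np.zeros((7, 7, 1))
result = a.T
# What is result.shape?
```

(1, 7, 7)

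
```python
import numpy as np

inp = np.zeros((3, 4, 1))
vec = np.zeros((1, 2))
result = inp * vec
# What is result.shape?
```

(3, 4, 2)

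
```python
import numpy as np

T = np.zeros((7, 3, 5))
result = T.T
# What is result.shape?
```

(5, 3, 7)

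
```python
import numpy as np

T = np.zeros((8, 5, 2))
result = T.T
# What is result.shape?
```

(2, 5, 8)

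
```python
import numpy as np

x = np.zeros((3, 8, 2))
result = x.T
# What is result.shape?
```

(2, 8, 3)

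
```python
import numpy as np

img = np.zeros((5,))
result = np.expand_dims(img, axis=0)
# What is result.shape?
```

(1, 5)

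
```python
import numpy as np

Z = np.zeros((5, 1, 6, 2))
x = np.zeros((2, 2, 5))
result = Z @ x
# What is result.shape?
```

(5, 2, 6, 5)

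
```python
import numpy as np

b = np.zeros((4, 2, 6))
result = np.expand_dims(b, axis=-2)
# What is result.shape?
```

(4, 2, 1, 6)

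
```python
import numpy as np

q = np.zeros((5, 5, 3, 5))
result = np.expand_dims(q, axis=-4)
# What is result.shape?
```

(5, 1, 5, 3, 5)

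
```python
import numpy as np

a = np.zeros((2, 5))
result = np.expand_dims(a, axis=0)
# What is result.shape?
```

(1, 2, 5)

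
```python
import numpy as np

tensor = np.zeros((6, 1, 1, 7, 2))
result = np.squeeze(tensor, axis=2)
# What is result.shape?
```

(6, 1, 7, 2)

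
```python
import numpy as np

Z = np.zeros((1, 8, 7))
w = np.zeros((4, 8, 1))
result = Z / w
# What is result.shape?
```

(4, 8, 7)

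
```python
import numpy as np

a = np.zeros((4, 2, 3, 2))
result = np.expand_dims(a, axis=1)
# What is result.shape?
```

(4, 1, 2, 3, 2)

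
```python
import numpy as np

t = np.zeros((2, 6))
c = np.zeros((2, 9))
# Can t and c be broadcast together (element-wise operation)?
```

No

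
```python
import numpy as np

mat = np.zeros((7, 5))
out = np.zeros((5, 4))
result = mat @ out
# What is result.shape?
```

(7, 4)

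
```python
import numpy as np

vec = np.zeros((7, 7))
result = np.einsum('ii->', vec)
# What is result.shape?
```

()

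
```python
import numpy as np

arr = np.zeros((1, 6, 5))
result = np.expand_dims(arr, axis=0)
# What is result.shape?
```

(1, 1, 6, 5)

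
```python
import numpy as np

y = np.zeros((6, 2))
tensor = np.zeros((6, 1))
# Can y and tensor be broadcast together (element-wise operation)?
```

Yes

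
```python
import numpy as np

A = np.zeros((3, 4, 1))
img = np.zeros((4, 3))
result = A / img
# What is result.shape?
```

(3, 4, 3)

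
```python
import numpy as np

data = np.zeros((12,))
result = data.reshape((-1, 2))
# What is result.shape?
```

(6, 2)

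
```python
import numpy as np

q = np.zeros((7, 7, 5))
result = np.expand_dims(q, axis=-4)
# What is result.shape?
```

(1, 7, 7, 5)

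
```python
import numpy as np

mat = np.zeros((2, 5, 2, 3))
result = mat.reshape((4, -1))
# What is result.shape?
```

(4, 15)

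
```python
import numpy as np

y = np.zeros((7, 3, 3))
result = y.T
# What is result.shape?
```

(3, 3, 7)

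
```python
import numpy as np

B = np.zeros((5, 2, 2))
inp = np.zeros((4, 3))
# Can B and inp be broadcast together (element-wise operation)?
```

No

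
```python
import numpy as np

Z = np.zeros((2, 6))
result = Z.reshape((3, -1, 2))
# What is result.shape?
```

(3, 2, 2)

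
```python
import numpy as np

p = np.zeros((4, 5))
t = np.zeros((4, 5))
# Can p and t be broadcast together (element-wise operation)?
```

Yes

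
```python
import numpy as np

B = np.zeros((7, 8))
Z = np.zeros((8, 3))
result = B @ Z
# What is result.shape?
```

(7, 3)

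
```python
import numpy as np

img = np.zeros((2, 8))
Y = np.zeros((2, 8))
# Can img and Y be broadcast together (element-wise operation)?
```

Yes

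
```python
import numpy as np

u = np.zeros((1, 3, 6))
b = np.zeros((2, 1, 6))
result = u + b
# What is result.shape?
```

(2, 3, 6)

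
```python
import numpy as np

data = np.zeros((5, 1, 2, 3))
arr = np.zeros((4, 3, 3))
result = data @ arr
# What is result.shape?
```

(5, 4, 2, 3)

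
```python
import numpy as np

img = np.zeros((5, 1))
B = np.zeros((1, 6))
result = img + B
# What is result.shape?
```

(5, 6)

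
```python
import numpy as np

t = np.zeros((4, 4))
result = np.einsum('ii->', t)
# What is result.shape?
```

()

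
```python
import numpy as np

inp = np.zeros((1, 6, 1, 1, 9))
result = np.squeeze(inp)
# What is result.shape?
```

(6, 9)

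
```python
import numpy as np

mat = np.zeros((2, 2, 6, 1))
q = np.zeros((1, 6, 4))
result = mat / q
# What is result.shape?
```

(2, 2, 6, 4)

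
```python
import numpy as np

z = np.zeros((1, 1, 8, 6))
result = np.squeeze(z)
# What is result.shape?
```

(8, 6)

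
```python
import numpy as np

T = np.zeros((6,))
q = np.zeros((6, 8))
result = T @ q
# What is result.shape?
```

(8,)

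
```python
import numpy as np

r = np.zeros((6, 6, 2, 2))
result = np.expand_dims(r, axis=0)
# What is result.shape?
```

(1, 6, 6, 2, 2)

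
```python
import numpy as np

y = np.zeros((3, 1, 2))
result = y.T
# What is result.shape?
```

(2, 1, 3)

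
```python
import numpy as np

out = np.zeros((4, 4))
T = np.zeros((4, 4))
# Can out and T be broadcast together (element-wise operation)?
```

Yes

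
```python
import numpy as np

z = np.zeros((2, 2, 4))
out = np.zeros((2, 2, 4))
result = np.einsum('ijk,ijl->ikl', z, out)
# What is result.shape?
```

(2, 4, 4)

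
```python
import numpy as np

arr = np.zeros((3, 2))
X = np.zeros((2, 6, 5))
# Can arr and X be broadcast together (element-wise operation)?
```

No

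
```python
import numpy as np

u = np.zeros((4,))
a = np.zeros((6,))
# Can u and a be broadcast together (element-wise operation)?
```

No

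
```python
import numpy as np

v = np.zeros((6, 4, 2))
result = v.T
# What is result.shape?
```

(2, 4, 6)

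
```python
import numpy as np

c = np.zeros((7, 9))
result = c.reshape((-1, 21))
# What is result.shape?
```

(3, 21)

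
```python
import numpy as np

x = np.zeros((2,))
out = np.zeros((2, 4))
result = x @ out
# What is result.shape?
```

(4,)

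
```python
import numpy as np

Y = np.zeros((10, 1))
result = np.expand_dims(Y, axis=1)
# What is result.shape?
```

(10, 1, 1)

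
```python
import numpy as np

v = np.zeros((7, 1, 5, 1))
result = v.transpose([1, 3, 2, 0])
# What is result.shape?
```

(1, 1, 5, 7)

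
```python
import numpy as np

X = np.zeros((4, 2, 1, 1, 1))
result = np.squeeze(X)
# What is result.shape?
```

(4, 2)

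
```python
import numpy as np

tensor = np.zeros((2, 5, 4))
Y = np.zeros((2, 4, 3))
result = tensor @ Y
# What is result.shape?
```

(2, 5, 3)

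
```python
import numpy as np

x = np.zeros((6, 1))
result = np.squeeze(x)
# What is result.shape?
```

(6,)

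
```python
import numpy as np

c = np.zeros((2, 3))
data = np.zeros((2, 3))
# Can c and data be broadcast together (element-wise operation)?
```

Yes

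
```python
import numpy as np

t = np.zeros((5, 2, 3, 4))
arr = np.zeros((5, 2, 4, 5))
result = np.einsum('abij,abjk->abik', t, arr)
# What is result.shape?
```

(5, 2, 3, 5)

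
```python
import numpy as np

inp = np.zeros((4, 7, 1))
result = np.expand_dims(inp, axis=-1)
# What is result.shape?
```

(4, 7, 1, 1)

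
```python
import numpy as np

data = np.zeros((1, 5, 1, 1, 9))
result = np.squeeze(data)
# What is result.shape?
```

(5, 9)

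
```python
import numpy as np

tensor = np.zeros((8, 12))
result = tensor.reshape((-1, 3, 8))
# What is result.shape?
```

(4, 3, 8)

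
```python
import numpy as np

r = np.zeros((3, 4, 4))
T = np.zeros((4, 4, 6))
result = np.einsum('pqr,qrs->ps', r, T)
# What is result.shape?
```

(3, 6)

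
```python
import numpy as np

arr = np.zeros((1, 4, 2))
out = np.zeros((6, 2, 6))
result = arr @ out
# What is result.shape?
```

(6, 4, 6)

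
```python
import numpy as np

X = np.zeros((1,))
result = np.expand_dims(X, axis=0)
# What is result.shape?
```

(1, 1)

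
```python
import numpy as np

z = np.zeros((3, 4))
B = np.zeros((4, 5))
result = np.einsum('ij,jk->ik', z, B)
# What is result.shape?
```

(3, 5)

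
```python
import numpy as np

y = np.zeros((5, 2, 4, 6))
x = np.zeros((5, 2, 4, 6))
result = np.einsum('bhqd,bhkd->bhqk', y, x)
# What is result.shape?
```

(5, 2, 4, 4)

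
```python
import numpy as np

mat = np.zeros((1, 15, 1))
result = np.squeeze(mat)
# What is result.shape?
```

(15,)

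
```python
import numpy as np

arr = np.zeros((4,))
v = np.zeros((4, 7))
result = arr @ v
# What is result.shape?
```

(7,)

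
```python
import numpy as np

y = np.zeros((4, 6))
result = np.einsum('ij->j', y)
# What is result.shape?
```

(6,)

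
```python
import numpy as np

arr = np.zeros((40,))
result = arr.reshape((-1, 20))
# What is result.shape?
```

(2, 20)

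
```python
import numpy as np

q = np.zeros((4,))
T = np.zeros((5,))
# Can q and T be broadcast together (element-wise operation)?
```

No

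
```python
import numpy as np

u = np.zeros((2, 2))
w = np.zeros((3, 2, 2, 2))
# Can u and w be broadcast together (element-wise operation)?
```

Yes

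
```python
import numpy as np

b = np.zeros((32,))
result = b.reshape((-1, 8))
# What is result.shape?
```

(4, 8)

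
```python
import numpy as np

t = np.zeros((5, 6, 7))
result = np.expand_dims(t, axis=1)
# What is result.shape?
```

(5, 1, 6, 7)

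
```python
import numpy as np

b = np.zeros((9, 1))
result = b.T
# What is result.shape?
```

(1, 9)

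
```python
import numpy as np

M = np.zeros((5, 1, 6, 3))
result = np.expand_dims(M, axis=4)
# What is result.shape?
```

(5, 1, 6, 3, 1)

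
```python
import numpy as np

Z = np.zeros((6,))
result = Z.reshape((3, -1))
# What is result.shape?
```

(3, 2)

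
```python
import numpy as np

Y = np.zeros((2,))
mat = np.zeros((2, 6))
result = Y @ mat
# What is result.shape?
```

(6,)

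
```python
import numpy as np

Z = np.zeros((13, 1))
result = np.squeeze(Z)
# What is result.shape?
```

(13,)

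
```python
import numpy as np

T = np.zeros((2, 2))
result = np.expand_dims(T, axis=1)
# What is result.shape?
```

(2, 1, 2)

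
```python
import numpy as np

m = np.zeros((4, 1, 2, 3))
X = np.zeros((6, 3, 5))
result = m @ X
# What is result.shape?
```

(4, 6, 2, 5)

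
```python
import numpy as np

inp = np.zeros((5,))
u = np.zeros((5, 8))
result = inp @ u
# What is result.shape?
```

(8,)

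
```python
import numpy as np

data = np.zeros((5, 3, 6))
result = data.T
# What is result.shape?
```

(6, 3, 5)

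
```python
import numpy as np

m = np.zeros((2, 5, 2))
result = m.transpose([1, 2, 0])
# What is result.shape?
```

(5, 2, 2)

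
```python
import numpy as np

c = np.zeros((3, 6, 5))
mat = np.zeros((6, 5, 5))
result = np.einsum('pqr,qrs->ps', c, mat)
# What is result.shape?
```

(3, 5)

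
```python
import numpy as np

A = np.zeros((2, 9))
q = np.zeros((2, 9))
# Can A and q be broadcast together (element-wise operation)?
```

Yes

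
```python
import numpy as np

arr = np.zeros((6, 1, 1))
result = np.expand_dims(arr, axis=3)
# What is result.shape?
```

(6, 1, 1, 1)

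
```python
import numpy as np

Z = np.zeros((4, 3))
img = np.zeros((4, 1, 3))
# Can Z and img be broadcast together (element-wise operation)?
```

Yes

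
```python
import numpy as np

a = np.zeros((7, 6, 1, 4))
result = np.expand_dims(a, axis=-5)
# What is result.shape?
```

(1, 7, 6, 1, 4)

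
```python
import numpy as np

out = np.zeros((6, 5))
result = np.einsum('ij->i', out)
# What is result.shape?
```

(6,)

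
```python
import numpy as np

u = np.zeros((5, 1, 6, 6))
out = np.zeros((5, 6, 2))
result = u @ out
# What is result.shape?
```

(5, 5, 6, 2)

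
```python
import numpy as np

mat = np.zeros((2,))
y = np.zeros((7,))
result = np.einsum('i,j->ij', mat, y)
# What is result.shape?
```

(2, 7)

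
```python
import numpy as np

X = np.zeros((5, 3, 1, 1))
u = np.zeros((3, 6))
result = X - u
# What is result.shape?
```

(5, 3, 3, 6)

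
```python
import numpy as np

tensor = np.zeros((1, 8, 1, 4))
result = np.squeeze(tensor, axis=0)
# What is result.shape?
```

(8, 1, 4)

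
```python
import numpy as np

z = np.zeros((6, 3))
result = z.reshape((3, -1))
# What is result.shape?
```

(3, 6)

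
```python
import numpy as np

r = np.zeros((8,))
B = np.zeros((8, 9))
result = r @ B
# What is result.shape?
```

(9,)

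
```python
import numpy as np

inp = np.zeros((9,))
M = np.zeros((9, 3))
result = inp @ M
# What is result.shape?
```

(3,)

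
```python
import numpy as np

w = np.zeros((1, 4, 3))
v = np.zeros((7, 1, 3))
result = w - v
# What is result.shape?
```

(7, 4, 3)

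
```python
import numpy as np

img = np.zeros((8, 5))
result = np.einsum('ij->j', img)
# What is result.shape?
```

(5,)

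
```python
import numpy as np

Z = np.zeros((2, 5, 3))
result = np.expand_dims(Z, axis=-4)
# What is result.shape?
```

(1, 2, 5, 3)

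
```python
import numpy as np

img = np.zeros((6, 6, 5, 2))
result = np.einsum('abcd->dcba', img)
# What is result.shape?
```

(2, 5, 6, 6)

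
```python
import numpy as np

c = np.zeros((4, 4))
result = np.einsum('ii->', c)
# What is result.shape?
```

()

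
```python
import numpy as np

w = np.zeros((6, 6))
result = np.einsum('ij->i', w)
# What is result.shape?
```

(6,)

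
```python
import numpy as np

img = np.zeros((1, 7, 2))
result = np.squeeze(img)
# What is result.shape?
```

(7, 2)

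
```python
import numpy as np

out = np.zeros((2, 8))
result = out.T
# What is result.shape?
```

(8, 2)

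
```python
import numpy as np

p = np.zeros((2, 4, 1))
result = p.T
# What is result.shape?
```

(1, 4, 2)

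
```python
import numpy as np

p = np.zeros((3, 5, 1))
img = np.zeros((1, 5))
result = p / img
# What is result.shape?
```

(3, 5, 5)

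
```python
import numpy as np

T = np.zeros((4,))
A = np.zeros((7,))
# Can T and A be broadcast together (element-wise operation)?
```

No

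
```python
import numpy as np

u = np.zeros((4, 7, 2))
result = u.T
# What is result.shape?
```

(2, 7, 4)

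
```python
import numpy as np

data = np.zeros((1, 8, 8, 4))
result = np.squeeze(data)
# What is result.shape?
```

(8, 8, 4)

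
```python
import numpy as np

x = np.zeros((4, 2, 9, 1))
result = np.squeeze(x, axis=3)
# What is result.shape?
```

(4, 2, 9)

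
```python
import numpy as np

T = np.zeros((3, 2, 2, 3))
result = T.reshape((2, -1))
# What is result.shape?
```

(2, 18)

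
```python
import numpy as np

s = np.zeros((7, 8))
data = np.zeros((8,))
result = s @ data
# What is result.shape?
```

(7,)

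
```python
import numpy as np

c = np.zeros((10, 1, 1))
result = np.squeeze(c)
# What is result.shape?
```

(10,)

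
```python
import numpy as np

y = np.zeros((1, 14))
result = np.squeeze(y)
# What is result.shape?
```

(14,)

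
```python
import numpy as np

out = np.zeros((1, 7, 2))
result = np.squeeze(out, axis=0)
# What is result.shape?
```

(7, 2)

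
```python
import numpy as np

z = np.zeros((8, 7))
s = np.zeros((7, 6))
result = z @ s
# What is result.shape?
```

(8, 6)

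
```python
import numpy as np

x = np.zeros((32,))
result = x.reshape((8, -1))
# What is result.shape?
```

(8, 4)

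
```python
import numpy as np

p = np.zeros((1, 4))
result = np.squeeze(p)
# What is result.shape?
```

(4,)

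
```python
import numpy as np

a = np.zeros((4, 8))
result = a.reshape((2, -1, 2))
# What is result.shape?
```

(2, 8, 2)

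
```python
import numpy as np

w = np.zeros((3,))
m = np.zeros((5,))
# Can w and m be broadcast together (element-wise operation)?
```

No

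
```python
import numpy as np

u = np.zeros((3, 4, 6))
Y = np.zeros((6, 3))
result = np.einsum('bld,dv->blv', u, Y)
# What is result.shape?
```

(3, 4, 3)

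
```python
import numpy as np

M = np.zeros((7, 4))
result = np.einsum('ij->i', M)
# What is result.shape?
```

(7,)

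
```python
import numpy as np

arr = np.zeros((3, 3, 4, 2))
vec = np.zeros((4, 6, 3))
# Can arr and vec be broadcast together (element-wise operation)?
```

No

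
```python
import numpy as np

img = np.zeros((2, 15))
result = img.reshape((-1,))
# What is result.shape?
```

(30,)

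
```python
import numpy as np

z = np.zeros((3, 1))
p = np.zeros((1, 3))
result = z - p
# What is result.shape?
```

(3, 3)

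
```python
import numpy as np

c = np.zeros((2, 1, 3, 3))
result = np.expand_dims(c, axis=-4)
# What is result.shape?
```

(2, 1, 1, 3, 3)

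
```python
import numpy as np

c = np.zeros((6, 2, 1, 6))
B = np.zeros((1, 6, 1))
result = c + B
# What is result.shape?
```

(6, 2, 6, 6)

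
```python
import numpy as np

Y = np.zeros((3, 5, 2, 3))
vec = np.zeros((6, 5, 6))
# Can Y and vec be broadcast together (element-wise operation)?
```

No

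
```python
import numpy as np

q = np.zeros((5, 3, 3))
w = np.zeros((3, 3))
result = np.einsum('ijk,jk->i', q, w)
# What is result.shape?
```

(5,)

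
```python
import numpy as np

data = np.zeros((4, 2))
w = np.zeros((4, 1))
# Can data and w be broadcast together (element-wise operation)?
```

Yes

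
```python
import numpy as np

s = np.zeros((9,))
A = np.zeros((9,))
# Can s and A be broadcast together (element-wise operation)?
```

Yes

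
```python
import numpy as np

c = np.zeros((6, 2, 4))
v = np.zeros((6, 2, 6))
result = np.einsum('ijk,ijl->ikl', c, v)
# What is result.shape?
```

(6, 4, 6)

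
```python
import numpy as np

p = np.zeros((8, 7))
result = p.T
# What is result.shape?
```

(7, 8)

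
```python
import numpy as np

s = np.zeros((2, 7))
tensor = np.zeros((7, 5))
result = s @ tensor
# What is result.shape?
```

(2, 5)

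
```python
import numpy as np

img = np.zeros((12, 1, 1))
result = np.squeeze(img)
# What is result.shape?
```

(12,)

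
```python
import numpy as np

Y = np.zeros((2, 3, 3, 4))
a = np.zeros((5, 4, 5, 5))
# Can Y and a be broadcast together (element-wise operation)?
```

No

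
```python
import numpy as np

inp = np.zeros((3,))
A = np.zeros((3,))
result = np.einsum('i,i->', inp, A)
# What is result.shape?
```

()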